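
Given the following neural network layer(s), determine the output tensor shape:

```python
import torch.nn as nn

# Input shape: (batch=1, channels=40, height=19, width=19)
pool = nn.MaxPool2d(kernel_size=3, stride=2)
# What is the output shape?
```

Input: (1, 40, 19, 19) -> Output: (1, 40, 9, 9)

Answer: (1, 40, 9, 9)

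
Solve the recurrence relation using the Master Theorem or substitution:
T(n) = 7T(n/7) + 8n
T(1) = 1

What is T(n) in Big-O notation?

By Master Theorem: a=7, b=7, f(n)=8n. Since log_7(7) = 1 and f(n) = Θ(n^1), Case 2 applies. T(n) = O(n log n).

Answer: O(n log n)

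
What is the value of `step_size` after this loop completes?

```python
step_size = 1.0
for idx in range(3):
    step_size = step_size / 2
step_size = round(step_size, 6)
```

Halving LR 3 times: 1 / 2^3
`step_size` takes the values: 1.0 → 0.5 → 0.25 → 0.125

Answer: 0.125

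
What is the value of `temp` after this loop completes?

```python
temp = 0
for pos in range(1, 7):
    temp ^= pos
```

XOR of 1 to 6
`temp` takes the values: 0 → 1 → 3 → 0 → 4 → 1 → 7

Answer: 7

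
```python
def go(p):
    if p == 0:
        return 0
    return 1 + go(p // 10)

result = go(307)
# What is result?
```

Count of digits of 307: 3

Answer: 3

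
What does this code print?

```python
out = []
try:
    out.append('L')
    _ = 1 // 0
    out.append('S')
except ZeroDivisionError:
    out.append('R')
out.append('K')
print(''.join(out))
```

Execution trace: 'L' (try body) → 'R' (except ZeroDivisionError) → 'K' (after the try/except). Output: LRK

Answer: LRK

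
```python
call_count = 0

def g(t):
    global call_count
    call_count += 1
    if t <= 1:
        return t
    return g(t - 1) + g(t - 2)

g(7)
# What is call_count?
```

Calls(t) = 1 + Calls(t-1) + Calls(t-2); Calls(0)=Calls(1)=1. For t=7 this gives 41.

Answer: 41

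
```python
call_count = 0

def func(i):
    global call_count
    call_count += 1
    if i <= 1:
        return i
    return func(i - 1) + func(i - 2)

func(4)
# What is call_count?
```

Calls(i) = 1 + Calls(i-1) + Calls(i-2); Calls(0)=Calls(1)=1. For i=4 this gives 9.

Answer: 9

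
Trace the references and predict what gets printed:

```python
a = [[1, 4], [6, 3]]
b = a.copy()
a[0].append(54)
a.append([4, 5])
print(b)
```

Key concept: shallow copy with nested lists.
Step by step:
`a = [[1, 4], [6, 3]]` → a = [[1, 4], [6, 3]]
`b = a.copy()` → b = [[1, 4], [6, 3]]
`a[0].append(54)` → a = [[1, 4, 54], [6, 3]]; b = [[1, 4, 54], [6, 3]]
`a.append([4, 5])` → a = [[1, 4, 54], [6, 3], [4, 5]]
`print(b)` → prints [[1, 4, 54], [6, 3]]

Answer: [[1, 4, 54], [6, 3]]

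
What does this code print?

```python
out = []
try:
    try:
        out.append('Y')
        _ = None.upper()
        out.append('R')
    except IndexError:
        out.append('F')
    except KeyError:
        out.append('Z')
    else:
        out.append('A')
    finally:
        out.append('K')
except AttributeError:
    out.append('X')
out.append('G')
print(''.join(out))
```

Execution trace: 'Y' (inner try body) → 'K' (inner finally) → 'X' (outer except AttributeError) → 'G' (after the try/except). Output: YKXG

Answer: YKXG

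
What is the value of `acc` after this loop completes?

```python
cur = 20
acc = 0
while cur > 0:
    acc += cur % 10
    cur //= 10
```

Sum digits of 20
`acc` takes the values: 0 → 2

Answer: 2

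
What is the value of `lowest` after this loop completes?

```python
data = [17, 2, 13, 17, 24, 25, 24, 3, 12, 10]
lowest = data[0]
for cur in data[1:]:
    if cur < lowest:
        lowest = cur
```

Minimum of [17, 2, 13, 17, 24, 25, 24, 3, 12, 10]
`lowest` takes the values: 17 → 2

Answer: 2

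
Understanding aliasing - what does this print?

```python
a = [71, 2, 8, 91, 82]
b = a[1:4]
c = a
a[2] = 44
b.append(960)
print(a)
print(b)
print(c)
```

Key concept: slice vs alias.
Step by step:
`a = [71, 2, 8, 91, 82]` → a = [71, 2, 8, 91, 82]
`b = a[1:4]` → b = [2, 8, 91]
`c = a` → c = [71, 2, 8, 91, 82] (same object as a)
`a[2] = 44` → a = [71, 2, 44, 91, 82] (same object as c); c = [71, 2, 44, 91, 82] (same object as a)
`b.append(960)` → b = [2, 8, 91, 960]
`print(a)` → prints [71, 2, 44, 91, 82]
`print(b)` → prints [2, 8, 91, 960]
`print(c)` → prints [71, 2, 44, 91, 82]

Answer:
[71, 2, 44, 91, 82]
[2, 8, 91, 960]
[71, 2, 44, 91, 82]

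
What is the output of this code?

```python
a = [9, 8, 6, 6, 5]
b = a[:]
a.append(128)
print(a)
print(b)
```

Key concept: slice [:] creates copy.
Step by step:
`a = [9, 8, 6, 6, 5]` → a = [9, 8, 6, 6, 5]
`b = a[:]` → b = [9, 8, 6, 6, 5]
`a.append(128)` → a = [9, 8, 6, 6, 5, 128]
`print(a)` → prints [9, 8, 6, 6, 5, 128]
`print(b)` → prints [9, 8, 6, 6, 5]

Answer:
[9, 8, 6, 6, 5, 128]
[9, 8, 6, 6, 5]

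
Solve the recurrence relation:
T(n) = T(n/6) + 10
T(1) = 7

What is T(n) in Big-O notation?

Each step divides n by 6 and adds 10. After log_6(n) steps we reach T(1)=7. So T(n) = 10·log_6(n) + 7 = O(log n).

Answer: O(log n)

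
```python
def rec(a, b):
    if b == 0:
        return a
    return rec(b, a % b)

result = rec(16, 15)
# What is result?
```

rec(16, 15) -> rec(15, 1) -> rec(1, 0) -> 1

Answer: 1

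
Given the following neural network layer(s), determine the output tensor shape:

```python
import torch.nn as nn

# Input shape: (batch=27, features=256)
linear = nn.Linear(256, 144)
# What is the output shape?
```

Input: (27, 256) -> Output: (27, 144)

Answer: (27, 144)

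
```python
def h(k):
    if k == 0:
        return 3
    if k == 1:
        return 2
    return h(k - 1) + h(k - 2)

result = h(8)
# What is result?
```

Build up from base cases: h(0)=3, h(1)=2, h(2)=5, h(3)=7, h(4)=12, h(5)=19, h(6)=31, ..., h(8)=81

Answer: 81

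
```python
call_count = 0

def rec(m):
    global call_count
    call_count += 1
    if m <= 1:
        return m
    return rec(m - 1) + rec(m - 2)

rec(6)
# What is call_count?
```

Calls(m) = 1 + Calls(m-1) + Calls(m-2); Calls(0)=Calls(1)=1. For m=6 this gives 25.

Answer: 25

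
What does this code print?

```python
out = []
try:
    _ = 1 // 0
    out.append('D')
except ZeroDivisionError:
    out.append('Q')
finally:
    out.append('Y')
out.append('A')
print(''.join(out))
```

Execution trace: 'Q' (except ZeroDivisionError) → 'Y' (finally) → 'A' (after the try/except). Output: QYA

Answer: QYA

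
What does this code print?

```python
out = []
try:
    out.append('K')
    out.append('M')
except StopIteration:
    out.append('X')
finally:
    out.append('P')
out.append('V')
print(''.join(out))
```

Execution trace: 'K' (try body) → 'M' (try body, no exception) → 'P' (finally) → 'V' (after the try/except). Output: KMPV

Answer: KMPV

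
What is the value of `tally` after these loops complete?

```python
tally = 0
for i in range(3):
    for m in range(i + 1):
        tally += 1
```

Triangle: 1 + 2 + ... + 3
`tally` takes the values: 0 → 1 → 2 → 3 → 4 → 5 → 6

Answer: 6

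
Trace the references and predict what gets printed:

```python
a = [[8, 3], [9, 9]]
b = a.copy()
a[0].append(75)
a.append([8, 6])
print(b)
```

Key concept: shallow copy with nested lists.
Step by step:
`a = [[8, 3], [9, 9]]` → a = [[8, 3], [9, 9]]
`b = a.copy()` → b = [[8, 3], [9, 9]]
`a[0].append(75)` → a = [[8, 3, 75], [9, 9]]; b = [[8, 3, 75], [9, 9]]
`a.append([8, 6])` → a = [[8, 3, 75], [9, 9], [8, 6]]
`print(b)` → prints [[8, 3, 75], [9, 9]]

Answer: [[8, 3, 75], [9, 9]]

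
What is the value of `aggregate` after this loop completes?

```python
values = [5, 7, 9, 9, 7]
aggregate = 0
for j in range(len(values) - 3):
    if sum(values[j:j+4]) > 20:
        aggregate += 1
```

Count windows with sum > 20
`aggregate` takes the values: 0 → 1 → 2

Answer: 2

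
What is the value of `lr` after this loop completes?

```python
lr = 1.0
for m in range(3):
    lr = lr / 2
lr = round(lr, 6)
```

Halving LR 3 times: 1 / 2^3
`lr` takes the values: 1.0 → 0.5 → 0.25 → 0.125

Answer: 0.125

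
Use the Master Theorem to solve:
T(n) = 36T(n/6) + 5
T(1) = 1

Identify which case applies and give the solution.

a=36, b=6, f(n)=5. log_6(36) = 2. Since c=0 < 2, Case 1 applies: T(n) = Θ(n^log_b(a)) = O(n^2).

Answer: O(n^2) - Case 1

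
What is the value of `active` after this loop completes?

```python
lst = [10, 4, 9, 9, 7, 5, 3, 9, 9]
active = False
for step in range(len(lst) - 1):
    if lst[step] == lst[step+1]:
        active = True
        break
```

Check consecutive duplicates in [10, 4, 9, 9, 7, 5, 3, 9, 9]
`active` takes the values: False → True

Answer: True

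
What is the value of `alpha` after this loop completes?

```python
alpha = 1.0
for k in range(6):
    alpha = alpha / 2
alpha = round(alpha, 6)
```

Halving LR 6 times: 1 / 2^6
`alpha` takes the values: 1.0 → 0.5 → 0.25 → 0.125 → 0.0625 → 0.03125 → 0.015625

Answer: 0.015625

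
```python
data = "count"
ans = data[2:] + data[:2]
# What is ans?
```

Trace:
`data = "count"` → data = 'count'
`ans = data[2:] + data[:2]` → ans = 'untco'
So ans = 'untco'

Answer: 'untco'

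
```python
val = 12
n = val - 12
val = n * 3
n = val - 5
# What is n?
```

Trace:
`val = 12` → val = 12
`n = val - 12` → n = 0
`val = n * 3` → val = 0
`n = val - 5` → n = -5
So n = -5

Answer: -5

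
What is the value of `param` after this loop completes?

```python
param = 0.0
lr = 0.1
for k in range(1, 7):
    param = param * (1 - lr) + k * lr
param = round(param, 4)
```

Moving average with lr=0.1
`param` takes the values: 0.0 → 0.1 → 0.29 → 0.561 → 0.9049 → 1.31441 → 1.782969 → 1.783

Answer: 1.783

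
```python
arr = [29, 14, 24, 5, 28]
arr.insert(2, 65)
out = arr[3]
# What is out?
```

Trace:
`arr = [29, 14, 24, 5, 28]` → arr = [29, 14, 24, 5, 28]
`arr.insert(2, 65)` → arr = [29, 14, 65, 24, 5, 28]
`out = arr[3]` → out = 24
So out = 24

Answer: 24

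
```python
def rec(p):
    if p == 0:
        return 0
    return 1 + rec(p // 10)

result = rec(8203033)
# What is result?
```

Count of digits of 8203033: 7

Answer: 7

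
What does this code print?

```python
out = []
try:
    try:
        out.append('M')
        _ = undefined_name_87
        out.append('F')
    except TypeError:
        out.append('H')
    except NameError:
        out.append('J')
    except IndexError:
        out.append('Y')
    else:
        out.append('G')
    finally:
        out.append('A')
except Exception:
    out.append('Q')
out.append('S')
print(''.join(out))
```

Execution trace: 'M' (inner try body) → 'J' (inner except NameError) → 'A' (inner finally) → 'S' (after the try/except). Output: MJAS

Answer: MJAS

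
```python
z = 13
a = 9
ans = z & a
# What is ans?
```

Trace:
`z = 13` → z = 13
`a = 9` → a = 9
`ans = z & a` → ans = 9
So ans = 9

Answer: 9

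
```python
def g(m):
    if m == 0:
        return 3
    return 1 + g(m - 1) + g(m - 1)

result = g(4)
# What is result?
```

g(m) = 1 + 2·g(m-1), g(0)=3. Closed form: (3+1)·2^4 - 1 = 63.

Answer: 63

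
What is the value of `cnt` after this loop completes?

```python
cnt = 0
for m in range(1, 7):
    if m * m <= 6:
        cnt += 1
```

Count numbers where m² ≤ 6
`cnt` takes the values: 0 → 1 → 2

Answer: 2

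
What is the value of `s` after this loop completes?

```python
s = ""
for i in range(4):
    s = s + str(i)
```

Concatenate digits 0 to 3
`s` takes the values: "" → "0" → "01" → "012" → "0123"

Answer: "0123"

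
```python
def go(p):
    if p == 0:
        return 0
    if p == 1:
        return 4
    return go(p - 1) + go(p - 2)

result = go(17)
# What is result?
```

Build up from base cases: go(0)=0, go(1)=4, go(2)=4, go(3)=8, go(4)=12, go(5)=20, go(6)=32, ..., go(17)=6388

Answer: 6388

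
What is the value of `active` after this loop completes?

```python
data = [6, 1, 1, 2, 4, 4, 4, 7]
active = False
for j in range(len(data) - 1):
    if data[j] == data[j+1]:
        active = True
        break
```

Check consecutive duplicates in [6, 1, 1, 2, 4, 4, 4, 7]
`active` takes the values: False → True

Answer: True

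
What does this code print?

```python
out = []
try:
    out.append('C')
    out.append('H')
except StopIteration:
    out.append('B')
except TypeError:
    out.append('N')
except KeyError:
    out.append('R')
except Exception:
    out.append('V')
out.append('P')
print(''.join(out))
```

Execution trace: 'C' (try body) → 'H' (try body, no exception) → 'P' (after the try/except). Output: CHP

Answer: CHP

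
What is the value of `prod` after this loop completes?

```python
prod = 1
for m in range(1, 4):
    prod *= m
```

3! = 6
`prod` takes the values: 1 → 2 → 6

Answer: 6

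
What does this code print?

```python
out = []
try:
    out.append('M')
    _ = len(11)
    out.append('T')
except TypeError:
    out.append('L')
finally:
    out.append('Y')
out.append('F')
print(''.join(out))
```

Execution trace: 'M' (try body) → 'L' (except TypeError) → 'Y' (finally) → 'F' (after the try/except). Output: MLYF

Answer: MLYF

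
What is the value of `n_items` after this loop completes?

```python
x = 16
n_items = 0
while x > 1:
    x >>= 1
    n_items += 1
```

Count right shifts until 1
`n_items` takes the values: 0 → 1 → 2 → 3 → 4

Answer: 4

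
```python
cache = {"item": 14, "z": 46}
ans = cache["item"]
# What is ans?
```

Trace:
`cache = {"item": 14, "z": 46}` → cache = {'item': 14, 'z': 46}
`ans = cache["item"]` → ans = 14
So ans = 14

Answer: 14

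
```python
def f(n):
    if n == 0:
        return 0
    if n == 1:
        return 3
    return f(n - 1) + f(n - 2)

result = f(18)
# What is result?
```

Build up from base cases: f(0)=0, f(1)=3, f(2)=3, f(3)=6, f(4)=9, f(5)=15, f(6)=24, ..., f(18)=7752

Answer: 7752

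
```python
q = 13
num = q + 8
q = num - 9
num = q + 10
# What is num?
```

Trace:
`q = 13` → q = 13
`num = q + 8` → num = 21
`q = num - 9` → q = 12
`num = q + 10` → num = 22
So num = 22

Answer: 22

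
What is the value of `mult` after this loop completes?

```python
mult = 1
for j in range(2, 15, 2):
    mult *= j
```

Product of even numbers 2 to 14
`mult` takes the values: 1 → 2 → 8 → 48 → 384 → 3840 → 46080 → 645120

Answer: 645120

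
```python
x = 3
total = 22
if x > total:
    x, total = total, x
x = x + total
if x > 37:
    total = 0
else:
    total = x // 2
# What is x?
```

Trace:
`x = 3` → x = 3
`total = 22` → total = 22
`if x > total: ...` → x > total is False → no variable changes
`x = x + total` → x = 25
`if x > 37: ...` → x > 37 is False, take else branch → total = 12
So x = 25

Answer: 25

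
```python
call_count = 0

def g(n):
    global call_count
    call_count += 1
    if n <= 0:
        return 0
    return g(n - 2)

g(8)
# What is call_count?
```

Linear recursion stepping by 2: 5 calls from n=8 down to ≤0.

Answer: 5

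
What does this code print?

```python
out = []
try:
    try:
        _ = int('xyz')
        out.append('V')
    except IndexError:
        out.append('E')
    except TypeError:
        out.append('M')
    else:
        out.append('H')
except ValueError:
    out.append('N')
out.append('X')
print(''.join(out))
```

Execution trace: 'N' (outer except ValueError) → 'X' (after the try/except). Output: NX

Answer: NX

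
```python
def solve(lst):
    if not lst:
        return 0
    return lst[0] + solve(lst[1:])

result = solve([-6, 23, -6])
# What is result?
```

(-6) + 23 + (-6) + 0 = 11

Answer: 11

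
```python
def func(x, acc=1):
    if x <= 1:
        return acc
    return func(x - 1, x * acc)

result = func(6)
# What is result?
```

Accumulator trace (n, acc): (6, 1) -> (5, 6) -> (4, 30) -> (3, 120) -> (2, 360) -> (1, 720) -> return 720

Answer: 720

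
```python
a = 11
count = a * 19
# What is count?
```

Trace:
`a = 11` → a = 11
`count = a * 19` → count = 209
So count = 209

Answer: 209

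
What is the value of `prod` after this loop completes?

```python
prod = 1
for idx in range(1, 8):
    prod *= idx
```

7! = 5040
`prod` takes the values: 1 → 2 → 6 → 24 → 120 → 720 → 5040

Answer: 5040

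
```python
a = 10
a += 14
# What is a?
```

Trace:
`a = 10` → a = 10
`a += 14` → a = 24
So a = 24

Answer: 24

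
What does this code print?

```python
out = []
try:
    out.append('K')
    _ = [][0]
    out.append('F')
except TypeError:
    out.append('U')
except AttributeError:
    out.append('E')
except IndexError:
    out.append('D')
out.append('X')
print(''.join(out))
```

Execution trace: 'K' (try body) → 'D' (except IndexError) → 'X' (after the try/except). Output: KDX

Answer: KDX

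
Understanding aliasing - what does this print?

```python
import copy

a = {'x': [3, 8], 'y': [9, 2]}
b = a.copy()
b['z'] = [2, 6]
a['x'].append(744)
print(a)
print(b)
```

Key concept: shallow copy of dict with mutable values.
Step by step:
`a = {'x': [3, 8], 'y': [9, 2]}` → a = {'x': [3, 8], 'y': [9, 2]}
`b = a.copy()` → b = {'x': [3, 8], 'y': [9, 2]}
`b['z'] = [2, 6]` → b = {'x': [3, 8], 'y': [9, 2], 'z': [2, 6]}
`a['x'].append(744)` → a = {'x': [3, 8, 744], 'y': [9, 2]}; b = {'x': [3, 8, 744], 'y': [9, 2], 'z': [2, 6]}
`print(a)` → prints {'x': [3, 8, 744], 'y': [9, 2]}
`print(b)` → prints {'x': [3, 8, 744], 'y': [9, 2], 'z': [2, 6]}

Answer:
{'x': [3, 8, 744], 'y': [9, 2]}
{'x': [3, 8, 744], 'y': [9, 2], 'z': [2, 6]}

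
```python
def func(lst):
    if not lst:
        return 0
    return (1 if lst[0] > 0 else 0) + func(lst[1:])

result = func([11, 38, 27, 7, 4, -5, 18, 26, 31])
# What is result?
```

Count of positive elements in [11, 38, 27, 7, 4, -5, 18, 26, 31] = 8

Answer: 8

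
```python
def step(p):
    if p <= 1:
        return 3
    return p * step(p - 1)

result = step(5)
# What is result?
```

step(5) = 5 * 4 * 3 * 2 * 3 = 360

Answer: 360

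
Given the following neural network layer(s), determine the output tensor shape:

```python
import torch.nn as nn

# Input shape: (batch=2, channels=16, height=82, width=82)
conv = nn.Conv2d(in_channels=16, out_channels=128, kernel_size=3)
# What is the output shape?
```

Input: (2, 16, 82, 82) -> Output: (2, 128, 80, 80)

Answer: (2, 128, 80, 80)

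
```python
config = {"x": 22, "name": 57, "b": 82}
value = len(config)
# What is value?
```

Trace:
`config = {"x": 22, "name": 57, "b": 82}` → config = {'x': 22, 'name': 57, 'b': 82}
`value = len(config)` → value = 3
So value = 3

Answer: 3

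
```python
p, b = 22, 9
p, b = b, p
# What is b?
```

Trace:
`p, b = 22, 9` → p = 22; b = 9
`p, b = b, p` → p = 9; b = 22
So b = 22

Answer: 22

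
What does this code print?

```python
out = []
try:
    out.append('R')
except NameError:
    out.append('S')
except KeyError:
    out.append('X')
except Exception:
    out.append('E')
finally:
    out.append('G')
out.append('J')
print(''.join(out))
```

Execution trace: 'R' (try body, no exception) → 'G' (finally) → 'J' (after the try/except). Output: RGJ

Answer: RGJ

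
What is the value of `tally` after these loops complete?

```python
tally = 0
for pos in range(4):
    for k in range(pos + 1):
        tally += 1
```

Triangle: 1 + 2 + ... + 4
`tally` takes the values: 0 → 1 → 2 → 3 → 4 → 5 → 6 → 7 → 8 → 9 → 10

Answer: 10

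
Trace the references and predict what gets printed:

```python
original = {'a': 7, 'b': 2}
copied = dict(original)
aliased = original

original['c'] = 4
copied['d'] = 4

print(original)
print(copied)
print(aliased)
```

Key concept: dict() creates copy, assignment creates alias.
Step by step:
`original = {'a': 7, 'b': 2}` → original = {'a': 7, 'b': 2}
`copied = dict(original)` → copied = {'a': 7, 'b': 2}
`aliased = original` → aliased = {'a': 7, 'b': 2} (same object as original)
`original['c'] = 4` → original = {'a': 7, 'b': 2, 'c': 4} (same object as aliased); aliased = {'a': 7, 'b': 2, 'c': 4} (same object as original)
`copied['d'] = 4` → copied = {'a': 7, 'b': 2, 'd': 4}
`print(original)` → prints {'a': 7, 'b': 2, 'c': 4}
`print(copied)` → prints {'a': 7, 'b': 2, 'd': 4}
`print(aliased)` → prints {'a': 7, 'b': 2, 'c': 4}

Answer:
{'a': 7, 'b': 2, 'c': 4}
{'a': 7, 'b': 2, 'd': 4}
{'a': 7, 'b': 2, 'c': 4}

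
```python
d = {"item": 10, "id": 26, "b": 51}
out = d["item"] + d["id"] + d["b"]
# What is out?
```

Trace:
`d = {"item": 10, "id": 26, "b": 51}` → d = {'item': 10, 'id': 26, 'b': 51}
`out = d["item"] + d["id"] + d["b"]` → out = 87
So out = 87

Answer: 87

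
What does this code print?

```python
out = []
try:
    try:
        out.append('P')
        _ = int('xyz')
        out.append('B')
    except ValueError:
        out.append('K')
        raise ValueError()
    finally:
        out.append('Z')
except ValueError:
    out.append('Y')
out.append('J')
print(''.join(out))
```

Execution trace: 'P' (inner try body) → 'K' (inner except ValueError) → 'Z' (inner finally) → 'Y' (outer except ValueError) → 'J' (after the try/except). Output: PKZYJ

Answer: PKZYJ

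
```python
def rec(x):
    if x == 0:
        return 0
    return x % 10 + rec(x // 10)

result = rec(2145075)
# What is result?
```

Sum of digits of 2145075: 5 + 7 + 0 + 5 + 4 + 1 + 2 = 24

Answer: 24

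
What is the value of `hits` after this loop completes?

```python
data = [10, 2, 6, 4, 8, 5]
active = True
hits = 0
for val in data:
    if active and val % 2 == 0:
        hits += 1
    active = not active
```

Count even values at even positions
`hits` takes the values: 0 → 1 → 2 → 3

Answer: 3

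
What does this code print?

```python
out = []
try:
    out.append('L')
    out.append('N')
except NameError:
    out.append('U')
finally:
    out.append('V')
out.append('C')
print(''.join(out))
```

Execution trace: 'L' (try body) → 'N' (try body, no exception) → 'V' (finally) → 'C' (after the try/except). Output: LNVC

Answer: LNVC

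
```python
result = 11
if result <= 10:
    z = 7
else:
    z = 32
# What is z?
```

Trace:
`result = 11` → result = 11
`if result <= 10: ...` → result <= 10 is False, take else branch → z = 32
So z = 32

Answer: 32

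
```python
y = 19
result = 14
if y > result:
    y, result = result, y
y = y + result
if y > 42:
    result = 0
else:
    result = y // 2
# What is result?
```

Trace:
`y = 19` → y = 19
`result = 14` → result = 14
`if y > result: ...` → y > result is True → y = 14; result = 19
`y = y + result` → y = 33
`if y > 42: ...` → y > 42 is False, take else branch → result = 16
So result = 16

Answer: 16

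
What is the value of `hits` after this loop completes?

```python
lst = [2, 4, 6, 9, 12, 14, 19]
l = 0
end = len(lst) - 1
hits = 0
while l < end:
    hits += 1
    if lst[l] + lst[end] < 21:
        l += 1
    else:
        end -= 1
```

Steps to find pair summing to 21
`hits` takes the values: 0 → 1 → 2 → 3 → 4 → 5 → 6

Answer: 6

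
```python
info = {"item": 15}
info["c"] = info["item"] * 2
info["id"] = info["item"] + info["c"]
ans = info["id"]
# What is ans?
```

Trace:
`info = {"item": 15}` → info = {'item': 15}
`info["c"] = info["item"] * 2` → info = {'item': 15, 'c': 30}
`info["id"] = info["item"] + info["c"]` → info = {'item': 15, 'c': 30, 'id': 45}
`ans = info["id"]` → ans = 45
So ans = 45

Answer: 45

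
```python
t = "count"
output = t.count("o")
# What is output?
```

Trace:
`t = "count"` → t = 'count'
`output = t.count("o")` → output = 1
So output = 1

Answer: 1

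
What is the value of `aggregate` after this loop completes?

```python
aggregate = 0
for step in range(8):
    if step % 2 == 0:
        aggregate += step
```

Sum of even numbers 0 to 7
`aggregate` takes the values: 0 → 2 → 6 → 12

Answer: 12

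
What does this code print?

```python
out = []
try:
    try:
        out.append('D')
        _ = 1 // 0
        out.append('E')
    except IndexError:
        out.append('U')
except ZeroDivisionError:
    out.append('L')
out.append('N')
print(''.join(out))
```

Execution trace: 'D' (try body) → 'L' (outer except ZeroDivisionError) → 'N' (after the try/except). Output: DLN

Answer: DLN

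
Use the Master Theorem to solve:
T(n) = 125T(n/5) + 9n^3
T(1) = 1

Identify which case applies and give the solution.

a=125, b=5, f(n)=9n^3. log_5(125) = 3. Since c=3 = 3, Case 2 applies: T(n) = Θ(n^log_b(a) · log n) = O(n^3 log n).

Answer: O(n^3 log n) - Case 2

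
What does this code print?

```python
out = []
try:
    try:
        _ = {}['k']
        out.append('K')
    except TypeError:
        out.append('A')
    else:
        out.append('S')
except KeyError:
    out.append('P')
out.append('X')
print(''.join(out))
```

Execution trace: 'P' (outer except KeyError) → 'X' (after the try/except). Output: PX

Answer: PX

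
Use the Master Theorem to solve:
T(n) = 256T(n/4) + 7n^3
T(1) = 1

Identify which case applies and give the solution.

a=256, b=4, f(n)=7n^3. log_4(256) = 4. Since c=3 < 4, Case 1 applies: T(n) = Θ(n^log_b(a)) = O(n^4).

Answer: O(n^4) - Case 1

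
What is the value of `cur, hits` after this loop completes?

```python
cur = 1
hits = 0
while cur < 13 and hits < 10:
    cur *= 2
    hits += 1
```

Double until >= 13 or 10 iterations
`cur, hits` takes the values: (1, 0) → (2, 0) → (2, 1) → (4, 1) → (4, 2) → (8, 2) → (8, 3) → (16, 3) → (16, 4)

Answer: 16, 4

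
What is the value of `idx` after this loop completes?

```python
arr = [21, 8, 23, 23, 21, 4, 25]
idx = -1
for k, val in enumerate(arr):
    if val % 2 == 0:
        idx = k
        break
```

First even number index in [21, 8, 23, 23, 21, 4, 25]
`idx` takes the values: -1 → 1

Answer: 1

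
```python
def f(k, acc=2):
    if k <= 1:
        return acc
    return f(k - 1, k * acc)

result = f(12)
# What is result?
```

Accumulator trace (n, acc): (12, 2) -> (11, 24) -> (10, 264) -> (9, 2640) -> (8, 23760) -> (7, 190080) -> (6, 1330560) -> (5, 7983360) -> (4, 39916800) -> (3, 159667200) -> (2, 479001600) -> (1, 958003200) -> return 958003200

Answer: 958003200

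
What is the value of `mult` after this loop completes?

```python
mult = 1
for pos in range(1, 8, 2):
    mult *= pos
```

Product of 1, 3, 5, ... up to 7
`mult` takes the values: 1 → 3 → 15 → 105

Answer: 105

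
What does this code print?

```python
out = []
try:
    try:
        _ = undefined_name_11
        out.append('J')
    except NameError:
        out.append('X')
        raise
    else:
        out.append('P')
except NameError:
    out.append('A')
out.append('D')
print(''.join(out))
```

Execution trace: 'X' (except NameError) → 'A' (outer except NameError) → 'D' (after the try/except). Output: XAD

Answer: XAD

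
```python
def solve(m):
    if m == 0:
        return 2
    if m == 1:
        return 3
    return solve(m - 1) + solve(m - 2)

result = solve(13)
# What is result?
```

Build up from base cases: solve(0)=2, solve(1)=3, solve(2)=5, solve(3)=8, solve(4)=13, solve(5)=21, solve(6)=34, ..., solve(13)=987

Answer: 987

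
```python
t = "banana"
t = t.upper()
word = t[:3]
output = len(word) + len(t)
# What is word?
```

Trace:
`t = "banana"` → t = 'banana'
`t = t.upper()` → t = 'BANANA'
`word = t[:3]` → word = 'BAN'
`output = len(word) + len(t)` → output = 9
So word = 'BAN'

Answer: 'BAN'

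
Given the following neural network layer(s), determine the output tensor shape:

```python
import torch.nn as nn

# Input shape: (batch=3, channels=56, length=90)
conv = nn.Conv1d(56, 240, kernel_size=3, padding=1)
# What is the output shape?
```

Input: (3, 56, 90) -> Output: (3, 240, 90)

Answer: (3, 240, 90)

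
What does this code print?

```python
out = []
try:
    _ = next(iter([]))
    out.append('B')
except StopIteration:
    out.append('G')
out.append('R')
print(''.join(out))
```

Execution trace: 'G' (except StopIteration) → 'R' (after the try/except). Output: GR

Answer: GR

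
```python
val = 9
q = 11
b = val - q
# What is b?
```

Trace:
`val = 9` → val = 9
`q = 11` → q = 11
`b = val - q` → b = -2
So b = -2

Answer: -2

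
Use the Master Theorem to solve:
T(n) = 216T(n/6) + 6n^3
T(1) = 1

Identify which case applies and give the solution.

a=216, b=6, f(n)=6n^3. log_6(216) = 3. Since c=3 = 3, Case 2 applies: T(n) = Θ(n^log_b(a) · log n) = O(n^3 log n).

Answer: O(n^3 log n) - Case 2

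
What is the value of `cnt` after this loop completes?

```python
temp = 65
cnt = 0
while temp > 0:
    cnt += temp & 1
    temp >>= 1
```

Count set bits in 65 (binary: 0b1000001)
`cnt` takes the values: 0 → 1 → 2

Answer: 2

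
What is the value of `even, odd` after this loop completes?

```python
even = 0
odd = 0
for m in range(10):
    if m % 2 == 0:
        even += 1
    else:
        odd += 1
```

Count evens and odds in range(10)
`even, odd` takes the values: (0, 0) → (1, 0) → (1, 1) → (2, 1) → (2, 2) → (3, 2) → (3, 3) → (4, 3) → (4, 4) → (5, 4) → (5, 5)

Answer: 5, 5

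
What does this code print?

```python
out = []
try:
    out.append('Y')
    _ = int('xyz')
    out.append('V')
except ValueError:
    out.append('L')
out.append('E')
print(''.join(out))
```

Execution trace: 'Y' (try body) → 'L' (except ValueError) → 'E' (after the try/except). Output: YLE

Answer: YLE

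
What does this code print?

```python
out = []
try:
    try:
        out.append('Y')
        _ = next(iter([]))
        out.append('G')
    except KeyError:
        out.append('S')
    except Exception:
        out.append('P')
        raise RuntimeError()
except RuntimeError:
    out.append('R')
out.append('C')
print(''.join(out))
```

Execution trace: 'Y' (try body) → 'P' (except Exception) → 'R' (outer except RuntimeError) → 'C' (after the try/except). Output: YPRC

Answer: YPRC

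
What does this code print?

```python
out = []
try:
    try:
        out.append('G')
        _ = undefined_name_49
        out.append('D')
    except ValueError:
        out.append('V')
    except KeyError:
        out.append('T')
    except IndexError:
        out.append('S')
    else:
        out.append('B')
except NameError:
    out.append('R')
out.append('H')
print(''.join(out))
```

Execution trace: 'G' (try body) → 'R' (outer except NameError) → 'H' (after the try/except). Output: GRH

Answer: GRH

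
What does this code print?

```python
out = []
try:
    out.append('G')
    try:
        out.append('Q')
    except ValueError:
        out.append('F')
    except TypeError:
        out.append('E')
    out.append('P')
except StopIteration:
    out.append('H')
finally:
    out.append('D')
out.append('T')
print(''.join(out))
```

Execution trace: 'G' (try body) → 'Q' (inner try body, no exception) → 'P' (try body, no exception) → 'D' (finally) → 'T' (after the try/except). Output: GQPDT

Answer: GQPDT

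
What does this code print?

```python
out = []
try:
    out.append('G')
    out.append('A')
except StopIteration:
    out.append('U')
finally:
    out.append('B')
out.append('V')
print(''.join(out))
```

Execution trace: 'G' (try body) → 'A' (try body, no exception) → 'B' (finally) → 'V' (after the try/except). Output: GABV

Answer: GABV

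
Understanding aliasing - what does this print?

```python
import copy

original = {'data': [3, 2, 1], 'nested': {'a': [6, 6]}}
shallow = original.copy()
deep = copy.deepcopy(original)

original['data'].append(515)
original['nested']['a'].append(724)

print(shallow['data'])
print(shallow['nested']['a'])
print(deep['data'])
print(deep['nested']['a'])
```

Key concept: comparing shallow vs deep copy.
Step by step:
`original = {'data': [3, 2, 1], 'nested': {'a': [6, 6]}}` → original = {'data': [3, 2, 1], 'nested': {'a': [6, 6]}}
`shallow = original.copy()` → shallow = {'data': [3, 2, 1], 'nested': {'a': [6, 6]}}
`deep = copy.deepcopy(original)` → deep = {'data': [3, 2, 1], 'nested': {'a': [6, 6]}}
`original['data'].append(515)` → original = {'data': [3, 2, 1, 515], 'nested': {'a': [6, 6]}}; shallow = {'data': [3, 2, 1, 515], 'nested': {'a': [6, 6]}}
`original['nested']['a'].append(724)` → original = {'data': [3, 2, 1, 515], 'nested': {'a': [6, 6, 724]}}; shallow = {'data': [3, 2, 1, 515], 'nested': {'a': [6, 6, 724]}}
`print(shallow['data'])` → prints [3, 2, 1, 515]
`print(shallow['nested']['a'])` → prints [6, 6, 724]
`print(deep['data'])` → prints [3, 2, 1]
`print(deep['nested']['a'])` → prints [6, 6]

Answer:
[3, 2, 1, 515]
[6, 6, 724]
[3, 2, 1]
[6, 6]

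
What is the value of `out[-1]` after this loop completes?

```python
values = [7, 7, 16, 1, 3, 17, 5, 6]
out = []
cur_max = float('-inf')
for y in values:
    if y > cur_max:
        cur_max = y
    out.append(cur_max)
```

Running max ends at 17
`out` takes the values: [] → [7] → [7, 7] → [7, 7, 16] → [7, 7, 16, 16] → [7, 7, 16, 16, 16] → [7, 7, 16, 16, 16, 17] → [7, 7, 16, 16, 16, 17, 17] → [7, 7, 16, 16, 16, 17, 17, 17]
So `out[-1]` = 17

Answer: 17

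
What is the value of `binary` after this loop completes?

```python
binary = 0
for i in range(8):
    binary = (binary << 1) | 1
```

Build 8 consecutive 1-bits: 0b11111111
`binary` takes the values: 0 → 1 → 3 → 7 → 15 → 31 → 63 → 127 → 255

Answer: 255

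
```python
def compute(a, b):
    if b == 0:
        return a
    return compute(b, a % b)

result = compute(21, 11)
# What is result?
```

compute(21, 11) -> compute(11, 10) -> compute(10, 1) -> compute(1, 0) -> 1

Answer: 1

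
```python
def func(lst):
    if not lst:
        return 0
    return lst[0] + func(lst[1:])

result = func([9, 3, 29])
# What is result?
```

9 + 3 + 29 + 0 = 41

Answer: 41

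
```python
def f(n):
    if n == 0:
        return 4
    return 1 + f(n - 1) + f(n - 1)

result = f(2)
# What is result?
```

f(n) = 1 + 2·f(n-1), f(0)=4. Closed form: (4+1)·2^2 - 1 = 19.

Answer: 19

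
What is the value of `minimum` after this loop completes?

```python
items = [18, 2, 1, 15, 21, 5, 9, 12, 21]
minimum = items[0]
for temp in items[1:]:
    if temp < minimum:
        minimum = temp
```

Minimum of [18, 2, 1, 15, 21, 5, 9, 12, 21]
`minimum` takes the values: 18 → 2 → 1

Answer: 1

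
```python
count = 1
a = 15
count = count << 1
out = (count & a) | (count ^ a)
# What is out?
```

Trace:
`count = 1` → count = 1
`a = 15` → a = 15
`count = count << 1` → count = 2
`out = (count & a) | (count ^ a)` → out = 15
So out = 15

Answer: 15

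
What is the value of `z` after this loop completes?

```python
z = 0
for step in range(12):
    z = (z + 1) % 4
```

Increment mod 4, 12 times = 0
`z` takes the values: 0 → 1 → 2 → 3 → 0 → 1 → 2 → 3 → 0 → 1 → 2 → 3 → 0

Answer: 0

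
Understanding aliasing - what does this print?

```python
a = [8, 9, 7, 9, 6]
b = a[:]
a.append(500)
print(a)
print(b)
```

Key concept: slice [:] creates copy.
Step by step:
`a = [8, 9, 7, 9, 6]` → a = [8, 9, 7, 9, 6]
`b = a[:]` → b = [8, 9, 7, 9, 6]
`a.append(500)` → a = [8, 9, 7, 9, 6, 500]
`print(a)` → prints [8, 9, 7, 9, 6, 500]
`print(b)` → prints [8, 9, 7, 9, 6]

Answer:
[8, 9, 7, 9, 6, 500]
[8, 9, 7, 9, 6]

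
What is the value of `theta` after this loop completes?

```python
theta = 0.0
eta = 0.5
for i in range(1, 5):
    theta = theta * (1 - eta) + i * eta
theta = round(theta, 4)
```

Moving average with lr=0.5
`theta` takes the values: 0.0 → 0.5 → 1.25 → 2.125 → 3.0625

Answer: 3.0625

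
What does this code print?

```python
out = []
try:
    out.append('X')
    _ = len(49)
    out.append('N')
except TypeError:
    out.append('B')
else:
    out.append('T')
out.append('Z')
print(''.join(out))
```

Execution trace: 'X' (try body) → 'B' (except TypeError) → 'Z' (after the try/except). Output: XBZ

Answer: XBZ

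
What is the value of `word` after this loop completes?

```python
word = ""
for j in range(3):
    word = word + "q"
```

Repeat 'q' 3 times
`word` takes the values: "" → "q" → "qq" → "qqq"

Answer: "qqq"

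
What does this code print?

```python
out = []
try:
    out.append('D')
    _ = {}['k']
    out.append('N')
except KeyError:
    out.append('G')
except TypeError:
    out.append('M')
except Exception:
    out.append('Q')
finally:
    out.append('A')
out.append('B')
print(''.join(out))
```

Execution trace: 'D' (try body) → 'G' (except KeyError) → 'A' (finally) → 'B' (after the try/except). Output: DGAB

Answer: DGAB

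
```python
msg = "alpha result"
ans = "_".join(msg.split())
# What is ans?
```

Trace:
`msg = "alpha result"` → msg = 'alpha result'
`ans = "_".join(msg.split())` → ans = 'alpha_result'
So ans = 'alpha_result'

Answer: 'alpha_result'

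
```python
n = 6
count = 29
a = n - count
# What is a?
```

Trace:
`n = 6` → n = 6
`count = 29` → count = 29
`a = n - count` → a = -23
So a = -23

Answer: -23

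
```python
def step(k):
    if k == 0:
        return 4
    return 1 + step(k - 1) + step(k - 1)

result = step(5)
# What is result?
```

step(k) = 1 + 2·step(k-1), step(0)=4. Closed form: (4+1)·2^5 - 1 = 159.

Answer: 159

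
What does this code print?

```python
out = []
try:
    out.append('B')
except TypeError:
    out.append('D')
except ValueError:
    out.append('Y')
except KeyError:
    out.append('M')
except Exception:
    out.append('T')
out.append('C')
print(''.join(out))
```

Execution trace: 'B' (try body, no exception) → 'C' (after the try/except). Output: BC

Answer: BC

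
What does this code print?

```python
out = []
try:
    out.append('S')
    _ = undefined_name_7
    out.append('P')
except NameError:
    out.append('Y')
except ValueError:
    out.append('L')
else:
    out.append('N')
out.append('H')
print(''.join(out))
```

Execution trace: 'S' (try body) → 'Y' (except NameError) → 'H' (after the try/except). Output: SYH

Answer: SYH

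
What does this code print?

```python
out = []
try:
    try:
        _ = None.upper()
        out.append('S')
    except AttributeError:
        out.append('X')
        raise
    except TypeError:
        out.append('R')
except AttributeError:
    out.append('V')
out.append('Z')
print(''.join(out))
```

Execution trace: 'X' (inner except AttributeError) → 'V' (outer except AttributeError) → 'Z' (after the try/except). Output: XVZ

Answer: XVZ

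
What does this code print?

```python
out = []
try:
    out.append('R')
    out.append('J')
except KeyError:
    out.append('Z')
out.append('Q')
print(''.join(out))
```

Execution trace: 'R' (try body) → 'J' (try body, no exception) → 'Q' (after the try/except). Output: RJQ

Answer: RJQ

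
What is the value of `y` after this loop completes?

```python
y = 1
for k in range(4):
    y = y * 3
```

Multiply by 3, 4 times: 1 * 3^4 = 81
`y` takes the values: 1 → 3 → 9 → 27 → 81

Answer: 81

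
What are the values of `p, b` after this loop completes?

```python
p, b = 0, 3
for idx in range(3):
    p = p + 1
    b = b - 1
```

p goes 0→3, b goes 3→0
`p, b` takes the values: (0, 3) → (1, 3) → (1, 2) → (2, 2) → (2, 1) → (3, 1) → (3, 0)

Answer: 3, 0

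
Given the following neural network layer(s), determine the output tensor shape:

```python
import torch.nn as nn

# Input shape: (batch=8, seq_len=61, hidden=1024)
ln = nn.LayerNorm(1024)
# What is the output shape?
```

Input: (8, 61, 1024) -> Output: (8, 61, 1024)

Answer: (8, 61, 1024)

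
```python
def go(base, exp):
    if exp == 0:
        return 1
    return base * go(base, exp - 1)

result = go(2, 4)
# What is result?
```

go(2, 4) = 2 * 2 * 2 * 2 = 16

Answer: 16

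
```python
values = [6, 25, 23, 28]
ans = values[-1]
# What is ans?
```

Trace:
`values = [6, 25, 23, 28]` → values = [6, 25, 23, 28]
`ans = values[-1]` → ans = 28
So ans = 28

Answer: 28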